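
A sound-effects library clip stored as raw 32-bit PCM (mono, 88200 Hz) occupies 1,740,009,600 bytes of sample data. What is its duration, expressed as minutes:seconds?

82:12

Byte rate = 88,200 × 4 × 1 = 352,800 bytes/s.
Duration = 1,740,009,600 / 352,800 = 4,932 s.
4,932 s = 82:12.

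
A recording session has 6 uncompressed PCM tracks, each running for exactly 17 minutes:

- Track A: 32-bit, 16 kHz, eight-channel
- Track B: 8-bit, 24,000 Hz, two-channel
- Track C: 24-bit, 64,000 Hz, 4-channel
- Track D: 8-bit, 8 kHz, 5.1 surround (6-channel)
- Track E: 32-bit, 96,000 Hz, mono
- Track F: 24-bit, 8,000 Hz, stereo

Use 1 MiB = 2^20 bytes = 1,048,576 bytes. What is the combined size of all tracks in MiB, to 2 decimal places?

exactly 17 minutes = 1,020 s.
Track A: 16,000 × 1,020 × 4 × 8 = 522,240,000 bytes.
Track B: 24,000 × 1,020 × 1 × 2 = 48,960,000 bytes.
Track C: 64,000 × 1,020 × 3 × 4 = 783,360,000 bytes.
Track D: 8,000 × 1,020 × 1 × 6 = 48,960,000 bytes.
Track E: 96,000 × 1,020 × 4 × 1 = 391,680,000 bytes.
Track F: 8,000 × 1,020 × 3 × 2 = 48,960,000 bytes.
Total = 1,844,160,000 bytes = 1758.73 MiB.

1758.73 MiB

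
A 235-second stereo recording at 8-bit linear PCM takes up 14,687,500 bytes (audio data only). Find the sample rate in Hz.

31,250 Hz

Bytes = sample_rate × seconds × bytes_per_sample × channels.
sample_rate = 14,687,500 / (235 × 1 × 2) = 14,687,500 / 470 = 31,250 Hz.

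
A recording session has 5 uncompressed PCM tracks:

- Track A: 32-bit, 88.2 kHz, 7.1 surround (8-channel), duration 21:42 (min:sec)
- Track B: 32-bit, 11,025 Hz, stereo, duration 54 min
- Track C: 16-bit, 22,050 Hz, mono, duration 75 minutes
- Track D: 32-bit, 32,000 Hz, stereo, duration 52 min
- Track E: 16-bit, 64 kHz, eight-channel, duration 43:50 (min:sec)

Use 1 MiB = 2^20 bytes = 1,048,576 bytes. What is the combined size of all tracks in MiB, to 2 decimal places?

7296.39 MiB

Track A: 21:42 (min:sec) = 1,302 s; 88,200 × 1,302 × 4 × 8 = 3,674,764,800 bytes.
Track B: 54 min = 3,240 s; 11,025 × 3,240 × 4 × 2 = 285,768,000 bytes.
Track C: 75 minutes = 4,500 s; 22,050 × 4,500 × 2 × 1 = 198,450,000 bytes.
Track D: 52 min = 3,120 s; 32,000 × 3,120 × 4 × 2 = 798,720,000 bytes.
Track E: 43:50 (min:sec) = 2,630 s; 64,000 × 2,630 × 2 × 8 = 2,693,120,000 bytes.
Total = 7,650,822,800 bytes = 7296.39 MiB.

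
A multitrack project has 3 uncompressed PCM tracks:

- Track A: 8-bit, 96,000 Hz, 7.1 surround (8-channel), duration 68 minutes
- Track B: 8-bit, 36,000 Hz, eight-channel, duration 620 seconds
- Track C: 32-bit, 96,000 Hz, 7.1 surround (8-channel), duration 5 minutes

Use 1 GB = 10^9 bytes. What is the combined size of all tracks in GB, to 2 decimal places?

Track A: 68 minutes = 4,080 s; 96,000 × 4,080 × 1 × 8 = 3,133,440,000 bytes.
Track B: 36,000 × 620 × 1 × 8 = 178,560,000 bytes.
Track C: 5 minutes = 300 s; 96,000 × 300 × 4 × 8 = 921,600,000 bytes.
Total = 4,233,600,000 bytes = 4.23 GB.

4.23 GB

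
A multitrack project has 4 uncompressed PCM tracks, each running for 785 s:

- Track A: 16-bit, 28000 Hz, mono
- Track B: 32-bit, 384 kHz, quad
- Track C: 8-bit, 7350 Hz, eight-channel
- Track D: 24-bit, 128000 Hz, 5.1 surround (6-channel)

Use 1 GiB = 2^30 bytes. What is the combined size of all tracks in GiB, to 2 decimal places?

6.26 GiB

Track A: 28,000 × 785 × 2 × 1 = 43,960,000 bytes.
Track B: 384,000 × 785 × 4 × 4 = 4,823,040,000 bytes.
Track C: 7,350 × 785 × 1 × 8 = 46,158,000 bytes.
Track D: 128,000 × 785 × 3 × 6 = 1,808,640,000 bytes.
Total = 6,721,798,000 bytes = 6.26 GiB.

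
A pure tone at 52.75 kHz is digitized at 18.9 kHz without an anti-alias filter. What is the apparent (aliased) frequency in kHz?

Nyquist = 18,900/2 = 9,450 Hz; 52,750 Hz exceeds it.
Alias = |52,750 − 3×18,900| = |52,750 − 56,700| = 3,950 Hz = 3.95 kHz.

3.95 kHz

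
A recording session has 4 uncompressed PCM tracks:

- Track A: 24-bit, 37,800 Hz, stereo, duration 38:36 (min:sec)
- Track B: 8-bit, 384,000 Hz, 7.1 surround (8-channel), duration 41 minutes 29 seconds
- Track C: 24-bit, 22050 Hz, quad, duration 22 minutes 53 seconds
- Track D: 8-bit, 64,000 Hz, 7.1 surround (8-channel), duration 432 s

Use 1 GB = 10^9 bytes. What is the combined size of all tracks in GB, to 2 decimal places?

Track A: 38:36 (min:sec) = 2,316 s; 37,800 × 2,316 × 3 × 2 = 525,268,800 bytes.
Track B: 41 minutes 29 seconds = 2,489 s; 384,000 × 2,489 × 1 × 8 = 7,646,208,000 bytes.
Track C: 22 minutes 53 seconds = 1,373 s; 22,050 × 1,373 × 3 × 4 = 363,295,800 bytes.
Track D: 64,000 × 432 × 1 × 8 = 221,184,000 bytes.
Total = 8,755,956,600 bytes = 8.76 GB.

8.76 GB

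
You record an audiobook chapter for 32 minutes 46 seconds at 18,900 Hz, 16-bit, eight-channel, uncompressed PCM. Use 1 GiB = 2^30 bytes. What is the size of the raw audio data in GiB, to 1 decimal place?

0.6 GiB

Duration = 32 minutes 46 seconds = 1,966 s.
Bytes = 18,900 samples/s × 1,966 s × 2 bytes/sample × 8 ch = 594,518,400 bytes.
594,518,400 / 1,073,741,824 = 0.6 GiB.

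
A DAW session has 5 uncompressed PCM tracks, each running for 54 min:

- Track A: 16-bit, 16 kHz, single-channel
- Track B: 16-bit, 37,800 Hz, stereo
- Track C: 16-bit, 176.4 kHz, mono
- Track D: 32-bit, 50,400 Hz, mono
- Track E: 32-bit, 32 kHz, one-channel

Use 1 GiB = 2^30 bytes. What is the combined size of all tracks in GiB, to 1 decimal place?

54 min = 3,240 s.
Track A: 16,000 × 3,240 × 2 × 1 = 103,680,000 bytes.
Track B: 37,800 × 3,240 × 2 × 2 = 489,888,000 bytes.
Track C: 176,400 × 3,240 × 2 × 1 = 1,143,072,000 bytes.
Track D: 50,400 × 3,240 × 4 × 1 = 653,184,000 bytes.
Track E: 32,000 × 3,240 × 4 × 1 = 414,720,000 bytes.
Total = 2,804,544,000 bytes = 2.6 GiB.

2.6 GiB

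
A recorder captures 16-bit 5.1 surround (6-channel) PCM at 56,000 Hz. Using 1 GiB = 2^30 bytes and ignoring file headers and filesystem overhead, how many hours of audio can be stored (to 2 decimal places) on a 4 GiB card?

Uncompressed byte rate = 56,000 × 2 × 6 = 672,000 bytes/s.
Capacity = 4 × 1,073,741,824 = 4,294,967,296 bytes.
4,294,967,296 / 672,000 ≈ 6391.32 s → 1.78 hours.

1.78 hours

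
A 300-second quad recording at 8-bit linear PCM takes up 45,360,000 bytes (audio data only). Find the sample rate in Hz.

Bytes = sample_rate × seconds × bytes_per_sample × channels.
sample_rate = 45,360,000 / (300 × 1 × 4) = 45,360,000 / 1,200 = 37,800 Hz.

37,800 Hz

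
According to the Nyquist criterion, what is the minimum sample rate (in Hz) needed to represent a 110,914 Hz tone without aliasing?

221,828 Hz

Minimum sample rate = 2 × 110,914 Hz = 221,828 Hz.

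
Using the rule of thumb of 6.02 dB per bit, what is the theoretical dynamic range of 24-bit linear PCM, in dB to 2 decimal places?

24 × 6.02 = 144.48 dB.

144.48 dB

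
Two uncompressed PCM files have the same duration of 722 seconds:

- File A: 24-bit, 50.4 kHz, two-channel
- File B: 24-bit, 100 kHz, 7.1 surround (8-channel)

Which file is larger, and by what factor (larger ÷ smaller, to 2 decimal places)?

File B, by a factor of 7.94

File A: 50,400 × 3 × 2 = 302,400 bytes/s.
File B: 100,000 × 3 × 8 = 2,400,000 bytes/s.
File B is larger; ratio = 1,732,800,000 / 218,332,800 = 7.94.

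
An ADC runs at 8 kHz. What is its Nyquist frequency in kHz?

4 kHz

Nyquist frequency = sample rate / 2 = 8,000 / 2 = 4 kHz.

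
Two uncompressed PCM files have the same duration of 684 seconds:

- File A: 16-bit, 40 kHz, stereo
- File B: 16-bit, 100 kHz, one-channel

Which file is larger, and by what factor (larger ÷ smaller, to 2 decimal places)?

File A: 40,000 × 2 × 2 = 160,000 bytes/s.
File B: 100,000 × 2 × 1 = 200,000 bytes/s.
File B is larger; ratio = 136,800,000 / 109,440,000 = 1.25.

File B, by a factor of 1.25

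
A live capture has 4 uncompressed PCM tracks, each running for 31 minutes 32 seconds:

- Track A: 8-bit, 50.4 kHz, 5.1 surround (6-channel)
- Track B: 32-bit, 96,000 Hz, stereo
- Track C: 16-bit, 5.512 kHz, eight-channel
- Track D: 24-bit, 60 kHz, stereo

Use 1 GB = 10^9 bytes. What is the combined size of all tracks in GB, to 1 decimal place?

31 minutes 32 seconds = 1,892 s.
Track A: 50,400 × 1,892 × 1 × 6 = 572,140,800 bytes.
Track B: 96,000 × 1,892 × 4 × 2 = 1,453,056,000 bytes.
Track C: 5,512 × 1,892 × 2 × 8 = 166,859,264 bytes.
Track D: 60,000 × 1,892 × 3 × 2 = 681,120,000 bytes.
Total = 2,873,176,064 bytes = 2.9 GB.

2.9 GB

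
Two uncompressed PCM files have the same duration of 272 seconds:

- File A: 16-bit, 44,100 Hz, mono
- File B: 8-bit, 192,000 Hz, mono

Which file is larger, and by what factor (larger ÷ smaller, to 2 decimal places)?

File A: 44,100 × 2 × 1 = 88,200 bytes/s.
File B: 192,000 × 1 × 1 = 192,000 bytes/s.
File B is larger; ratio = 52,224,000 / 23,990,400 = 2.18.

File B, by a factor of 2.18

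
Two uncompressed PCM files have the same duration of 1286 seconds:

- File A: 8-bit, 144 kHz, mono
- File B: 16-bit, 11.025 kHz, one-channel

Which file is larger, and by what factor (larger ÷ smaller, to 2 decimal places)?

File A, by a factor of 6.53

File A: 144,000 × 1 × 1 = 144,000 bytes/s.
File B: 11,025 × 2 × 1 = 22,050 bytes/s.
File A is larger; ratio = 185,184,000 / 28,356,300 = 6.53.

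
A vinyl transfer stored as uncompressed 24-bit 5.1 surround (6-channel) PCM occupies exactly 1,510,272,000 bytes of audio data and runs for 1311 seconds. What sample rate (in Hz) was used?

64,000 Hz

Bytes = sample_rate × seconds × bytes_per_sample × channels.
sample_rate = 1,510,272,000 / (1,311 × 3 × 6) = 1,510,272,000 / 23,598 = 64,000 Hz.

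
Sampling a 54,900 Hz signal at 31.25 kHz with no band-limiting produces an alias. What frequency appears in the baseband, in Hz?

7,600 Hz

Nyquist = 31,250/2 = 15,625 Hz; 54,900 Hz exceeds it.
Alias = |54,900 − 2×31,250| = |54,900 − 62,500| = 7,600 Hz.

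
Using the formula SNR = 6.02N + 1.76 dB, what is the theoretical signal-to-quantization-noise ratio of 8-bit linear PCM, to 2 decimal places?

49.92 dB

6.02 × 8 + 1.76 = 49.92 dB.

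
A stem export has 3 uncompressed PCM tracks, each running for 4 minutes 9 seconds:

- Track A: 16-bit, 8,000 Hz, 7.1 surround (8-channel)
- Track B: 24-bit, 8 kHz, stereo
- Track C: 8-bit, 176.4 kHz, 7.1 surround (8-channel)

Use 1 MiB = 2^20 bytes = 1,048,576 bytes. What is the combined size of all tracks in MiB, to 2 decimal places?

4 minutes 9 seconds = 249 s.
Track A: 8,000 × 249 × 2 × 8 = 31,872,000 bytes.
Track B: 8,000 × 249 × 3 × 2 = 11,952,000 bytes.
Track C: 176,400 × 249 × 1 × 8 = 351,388,800 bytes.
Total = 395,212,800 bytes = 376.90 MiB.

376.90 MiB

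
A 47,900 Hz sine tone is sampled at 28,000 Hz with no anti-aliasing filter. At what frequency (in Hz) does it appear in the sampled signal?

8,100 Hz

Nyquist = 28,000/2 = 14,000 Hz; 47,900 Hz exceeds it.
Alias = |47,900 − 2×28,000| = |47,900 − 56,000| = 8,100 Hz.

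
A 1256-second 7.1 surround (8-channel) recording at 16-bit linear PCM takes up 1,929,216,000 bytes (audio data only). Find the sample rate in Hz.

96,000 Hz

Bytes = sample_rate × seconds × bytes_per_sample × channels.
sample_rate = 1,929,216,000 / (1,256 × 2 × 8) = 1,929,216,000 / 20,096 = 96,000 Hz.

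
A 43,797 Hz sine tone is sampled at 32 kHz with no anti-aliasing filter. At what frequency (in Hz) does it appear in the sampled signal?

11,797 Hz

Nyquist = 32,000/2 = 16,000 Hz; 43,797 Hz exceeds it.
Alias = |43,797 − 1×32,000| = |43,797 − 32,000| = 11,797 Hz.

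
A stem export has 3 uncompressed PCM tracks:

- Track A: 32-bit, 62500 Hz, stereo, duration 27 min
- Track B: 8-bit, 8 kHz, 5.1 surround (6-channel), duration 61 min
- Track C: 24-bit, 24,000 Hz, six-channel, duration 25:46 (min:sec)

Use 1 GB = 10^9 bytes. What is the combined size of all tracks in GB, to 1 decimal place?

1.7 GB

Track A: 27 min = 1,620 s; 62,500 × 1,620 × 4 × 2 = 810,000,000 bytes.
Track B: 61 min = 3,660 s; 8,000 × 3,660 × 1 × 6 = 175,680,000 bytes.
Track C: 25:46 (min:sec) = 1,546 s; 24,000 × 1,546 × 3 × 6 = 667,872,000 bytes.
Total = 1,653,552,000 bytes = 1.7 GB.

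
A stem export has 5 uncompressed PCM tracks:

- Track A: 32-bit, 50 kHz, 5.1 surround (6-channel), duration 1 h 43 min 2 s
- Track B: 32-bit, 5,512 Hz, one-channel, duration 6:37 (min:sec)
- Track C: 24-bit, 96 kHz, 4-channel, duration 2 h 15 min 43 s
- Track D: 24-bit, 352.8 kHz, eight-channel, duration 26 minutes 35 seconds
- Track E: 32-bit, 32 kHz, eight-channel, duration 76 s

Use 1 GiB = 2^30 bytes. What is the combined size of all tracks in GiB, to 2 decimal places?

Track A: 1 h 43 min 2 s = 6,182 s; 50,000 × 6,182 × 4 × 6 = 7,418,400,000 bytes.
Track B: 6:37 (min:sec) = 397 s; 5,512 × 397 × 4 × 1 = 8,753,056 bytes.
Track C: 2 h 15 min 43 s = 8,143 s; 96,000 × 8,143 × 3 × 4 = 9,380,736,000 bytes.
Track D: 26 minutes 35 seconds = 1,595 s; 352,800 × 1,595 × 3 × 8 = 13,505,184,000 bytes.
Track E: 32,000 × 76 × 4 × 8 = 77,824,000 bytes.
Total = 30,390,897,056 bytes = 28.30 GiB.

28.30 GiB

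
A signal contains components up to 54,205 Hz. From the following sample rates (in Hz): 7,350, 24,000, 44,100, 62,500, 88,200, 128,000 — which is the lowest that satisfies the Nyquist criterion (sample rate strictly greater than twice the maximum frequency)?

128,000 Hz

Need sample rate > 2 × 54,205 = 108,410 Hz.
Lowest listed rate above 108,410 Hz is 128,000 Hz.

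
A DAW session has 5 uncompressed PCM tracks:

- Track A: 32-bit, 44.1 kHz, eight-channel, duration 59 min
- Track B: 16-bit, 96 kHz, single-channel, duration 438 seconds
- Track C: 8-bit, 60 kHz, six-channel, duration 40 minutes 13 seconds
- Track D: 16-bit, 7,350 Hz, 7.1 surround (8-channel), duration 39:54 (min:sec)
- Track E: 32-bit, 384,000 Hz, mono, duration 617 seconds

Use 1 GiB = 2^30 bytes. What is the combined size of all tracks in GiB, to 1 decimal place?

Track A: 59 min = 3,540 s; 44,100 × 3,540 × 4 × 8 = 4,995,648,000 bytes.
Track B: 96,000 × 438 × 2 × 1 = 84,096,000 bytes.
Track C: 40 minutes 13 seconds = 2,413 s; 60,000 × 2,413 × 1 × 6 = 868,680,000 bytes.
Track D: 39:54 (min:sec) = 2,394 s; 7,350 × 2,394 × 2 × 8 = 281,534,400 bytes.
Track E: 384,000 × 617 × 4 × 1 = 947,712,000 bytes.
Total = 7,177,670,400 bytes = 6.7 GiB.

6.7 GiB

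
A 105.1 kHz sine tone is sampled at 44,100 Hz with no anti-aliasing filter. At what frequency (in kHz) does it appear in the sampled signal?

16.9 kHz

Nyquist = 44,100/2 = 22,050 Hz; 105,100 Hz exceeds it.
Alias = |105,100 − 2×44,100| = |105,100 − 88,200| = 16,900 Hz = 16.9 kHz.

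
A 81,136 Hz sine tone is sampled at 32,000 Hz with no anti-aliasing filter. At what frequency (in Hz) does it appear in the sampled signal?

Nyquist = 32,000/2 = 16,000 Hz; 81,136 Hz exceeds it.
Alias = |81,136 − 3×32,000| = |81,136 − 96,000| = 14,864 Hz.

14,864 Hz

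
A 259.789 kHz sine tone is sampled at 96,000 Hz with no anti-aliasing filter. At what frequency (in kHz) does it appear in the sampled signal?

28.211 kHz

Nyquist = 96,000/2 = 48,000 Hz; 259,789 Hz exceeds it.
Alias = |259,789 − 3×96,000| = |259,789 − 288,000| = 28,211 Hz = 28.211 kHz.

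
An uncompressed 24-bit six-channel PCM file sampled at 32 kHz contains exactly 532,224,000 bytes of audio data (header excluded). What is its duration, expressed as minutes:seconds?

Byte rate = 32,000 × 3 × 6 = 576,000 bytes/s.
Duration = 532,224,000 / 576,000 = 924 s.
924 s = 15:24.

15:24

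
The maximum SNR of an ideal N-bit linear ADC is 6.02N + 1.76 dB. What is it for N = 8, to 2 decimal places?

6.02 × 8 + 1.76 = 49.92 dB.

49.92 dB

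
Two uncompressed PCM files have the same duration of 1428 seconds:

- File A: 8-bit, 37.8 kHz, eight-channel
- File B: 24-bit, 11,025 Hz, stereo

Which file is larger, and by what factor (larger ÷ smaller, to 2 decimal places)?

File A, by a factor of 4.57

File A: 37,800 × 1 × 8 = 302,400 bytes/s.
File B: 11,025 × 3 × 2 = 66,150 bytes/s.
File A is larger; ratio = 431,827,200 / 94,462,200 = 4.57.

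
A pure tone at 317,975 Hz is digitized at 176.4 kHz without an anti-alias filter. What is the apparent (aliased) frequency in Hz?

34,825 Hz

Nyquist = 176,400/2 = 88,200 Hz; 317,975 Hz exceeds it.
Alias = |317,975 − 2×176,400| = |317,975 − 352,800| = 34,825 Hz.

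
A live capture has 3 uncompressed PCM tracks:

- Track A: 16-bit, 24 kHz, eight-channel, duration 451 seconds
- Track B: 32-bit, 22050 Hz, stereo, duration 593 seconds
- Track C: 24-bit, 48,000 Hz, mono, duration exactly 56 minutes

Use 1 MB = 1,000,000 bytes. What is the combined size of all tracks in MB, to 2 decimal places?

761.63 MB

Track A: 24,000 × 451 × 2 × 8 = 173,184,000 bytes.
Track B: 22,050 × 593 × 4 × 2 = 104,605,200 bytes.
Track C: exactly 56 minutes = 3,360 s; 48,000 × 3,360 × 3 × 1 = 483,840,000 bytes.
Total = 761,629,200 bytes = 761.63 MB.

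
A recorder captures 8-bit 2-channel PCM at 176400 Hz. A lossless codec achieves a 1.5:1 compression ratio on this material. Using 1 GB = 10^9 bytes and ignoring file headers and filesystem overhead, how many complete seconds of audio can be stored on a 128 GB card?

544,217 seconds

Uncompressed byte rate = 176,400 × 1 × 2 = 352,800 bytes/s.
After 1.5:1 compression, effective rate ≈ 235200 bytes/s.
Capacity = 128 × 1,000,000,000 = 128,000,000,000 bytes.
128,000,000,000 / effective rate ≈ 544217.69 s → 544,217 seconds.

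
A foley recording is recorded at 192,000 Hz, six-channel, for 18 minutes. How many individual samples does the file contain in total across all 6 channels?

18 minutes = 1,080 s.
192,000 × 1,080 s × 6 ch = 1,244,160,000 samples.

1,244,160,000 samples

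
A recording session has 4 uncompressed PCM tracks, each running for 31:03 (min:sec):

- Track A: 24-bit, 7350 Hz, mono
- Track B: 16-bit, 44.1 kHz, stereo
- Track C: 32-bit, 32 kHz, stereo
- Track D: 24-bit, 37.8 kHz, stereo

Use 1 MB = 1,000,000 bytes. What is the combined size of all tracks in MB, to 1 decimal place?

1269.2 MB

31:03 (min:sec) = 1,863 s.
Track A: 7,350 × 1,863 × 3 × 1 = 41,079,150 bytes.
Track B: 44,100 × 1,863 × 2 × 2 = 328,633,200 bytes.
Track C: 32,000 × 1,863 × 4 × 2 = 476,928,000 bytes.
Track D: 37,800 × 1,863 × 3 × 2 = 422,528,400 bytes.
Total = 1,269,168,750 bytes = 1269.2 MB.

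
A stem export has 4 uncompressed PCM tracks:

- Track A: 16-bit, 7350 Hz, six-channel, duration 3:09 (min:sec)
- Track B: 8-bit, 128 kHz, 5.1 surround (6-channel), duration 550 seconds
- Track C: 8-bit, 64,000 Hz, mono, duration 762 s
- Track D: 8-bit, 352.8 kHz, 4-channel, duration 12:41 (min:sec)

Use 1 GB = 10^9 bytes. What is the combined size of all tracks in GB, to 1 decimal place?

Track A: 3:09 (min:sec) = 189 s; 7,350 × 189 × 2 × 6 = 16,669,800 bytes.
Track B: 128,000 × 550 × 1 × 6 = 422,400,000 bytes.
Track C: 64,000 × 762 × 1 × 1 = 48,768,000 bytes.
Track D: 12:41 (min:sec) = 761 s; 352,800 × 761 × 1 × 4 = 1,073,923,200 bytes.
Total = 1,561,761,000 bytes = 1.6 GB.

1.6 GB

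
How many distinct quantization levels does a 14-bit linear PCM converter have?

2^14 = 16,384.

16,384 levels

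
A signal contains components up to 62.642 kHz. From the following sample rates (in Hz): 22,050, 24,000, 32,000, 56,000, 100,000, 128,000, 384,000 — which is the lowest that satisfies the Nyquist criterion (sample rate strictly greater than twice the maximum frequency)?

Need sample rate > 2 × 62,642 = 125,284 Hz.
Lowest listed rate above 125,284 Hz is 128,000 Hz.

128,000 Hz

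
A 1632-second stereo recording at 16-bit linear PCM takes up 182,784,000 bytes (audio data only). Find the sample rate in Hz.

Bytes = sample_rate × seconds × bytes_per_sample × channels.
sample_rate = 182,784,000 / (1,632 × 2 × 2) = 182,784,000 / 6,528 = 28,000 Hz.

28,000 Hz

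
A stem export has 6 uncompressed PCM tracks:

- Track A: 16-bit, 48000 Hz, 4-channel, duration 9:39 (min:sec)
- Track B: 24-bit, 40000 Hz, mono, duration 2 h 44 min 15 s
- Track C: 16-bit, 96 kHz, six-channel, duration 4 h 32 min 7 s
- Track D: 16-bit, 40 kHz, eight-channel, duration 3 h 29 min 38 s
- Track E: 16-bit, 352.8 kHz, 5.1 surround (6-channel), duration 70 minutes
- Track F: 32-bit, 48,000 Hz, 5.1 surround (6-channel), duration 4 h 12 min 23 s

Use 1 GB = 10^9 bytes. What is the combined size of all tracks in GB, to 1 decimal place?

Track A: 9:39 (min:sec) = 579 s; 48,000 × 579 × 2 × 4 = 222,336,000 bytes.
Track B: 2 h 44 min 15 s = 9,855 s; 40,000 × 9,855 × 3 × 1 = 1,182,600,000 bytes.
Track C: 4 h 32 min 7 s = 16,327 s; 96,000 × 16,327 × 2 × 6 = 18,808,704,000 bytes.
Track D: 3 h 29 min 38 s = 12,578 s; 40,000 × 12,578 × 2 × 8 = 8,049,920,000 bytes.
Track E: 70 minutes = 4,200 s; 352,800 × 4,200 × 2 × 6 = 17,781,120,000 bytes.
Track F: 4 h 12 min 23 s = 15,143 s; 48,000 × 15,143 × 4 × 6 = 17,444,736,000 bytes.
Total = 63,489,416,000 bytes = 63.5 GB.

63.5 GB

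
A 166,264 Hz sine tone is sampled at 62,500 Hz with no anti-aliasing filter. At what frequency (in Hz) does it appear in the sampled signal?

21,236 Hz

Nyquist = 62,500/2 = 31,250 Hz; 166,264 Hz exceeds it.
Alias = |166,264 − 3×62,500| = |166,264 − 187,500| = 21,236 Hz.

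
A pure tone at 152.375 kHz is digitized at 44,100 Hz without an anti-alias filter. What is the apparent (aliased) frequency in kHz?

20.075 kHz

Nyquist = 44,100/2 = 22,050 Hz; 152,375 Hz exceeds it.
Alias = |152,375 − 3×44,100| = |152,375 − 132,300| = 20,075 Hz = 20.075 kHz.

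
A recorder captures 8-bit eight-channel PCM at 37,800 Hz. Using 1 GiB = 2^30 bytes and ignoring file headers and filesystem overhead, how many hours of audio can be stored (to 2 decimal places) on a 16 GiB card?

15.78 hours

Uncompressed byte rate = 37,800 × 1 × 8 = 302,400 bytes/s.
Capacity = 16 × 1,073,741,824 = 17,179,869,184 bytes.
17,179,869,184 / 302,400 ≈ 56811.74 s → 15.78 hours.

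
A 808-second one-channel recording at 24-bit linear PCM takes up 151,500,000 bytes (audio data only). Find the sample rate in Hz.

Bytes = sample_rate × seconds × bytes_per_sample × channels.
sample_rate = 151,500,000 / (808 × 3 × 1) = 151,500,000 / 2,424 = 62,500 Hz.

62,500 Hz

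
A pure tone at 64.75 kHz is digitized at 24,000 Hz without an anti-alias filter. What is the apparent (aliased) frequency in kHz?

Nyquist = 24,000/2 = 12,000 Hz; 64,750 Hz exceeds it.
Alias = |64,750 − 3×24,000| = |64,750 − 72,000| = 7,250 Hz = 7.25 kHz.

7.25 kHz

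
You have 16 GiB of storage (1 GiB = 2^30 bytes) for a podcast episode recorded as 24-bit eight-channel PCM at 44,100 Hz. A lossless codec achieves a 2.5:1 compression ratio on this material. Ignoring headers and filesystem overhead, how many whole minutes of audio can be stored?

Uncompressed byte rate = 44,100 × 3 × 8 = 1,058,400 bytes/s.
After 2.5:1 compression, effective rate ≈ 423360 bytes/s.
Capacity = 16 × 1,073,741,824 = 17,179,869,184 bytes.
17,179,869,184 / effective rate ≈ 40579.81 s → 676 minutes.

676 minutes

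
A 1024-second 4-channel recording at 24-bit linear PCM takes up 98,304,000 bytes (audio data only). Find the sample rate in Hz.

Bytes = sample_rate × seconds × bytes_per_sample × channels.
sample_rate = 98,304,000 / (1,024 × 3 × 4) = 98,304,000 / 12,288 = 8,000 Hz.

8,000 Hz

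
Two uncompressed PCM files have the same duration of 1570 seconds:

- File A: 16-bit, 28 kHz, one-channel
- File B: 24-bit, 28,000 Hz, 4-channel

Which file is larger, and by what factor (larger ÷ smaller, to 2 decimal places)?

File A: 28,000 × 2 × 1 = 56,000 bytes/s.
File B: 28,000 × 3 × 4 = 336,000 bytes/s.
File B is larger; ratio = 527,520,000 / 87,920,000 = 6.00.

File B, by a factor of 6.00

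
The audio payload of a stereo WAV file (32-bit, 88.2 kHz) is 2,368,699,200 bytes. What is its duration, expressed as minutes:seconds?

Byte rate = 88,200 × 4 × 2 = 705,600 bytes/s.
Duration = 2,368,699,200 / 705,600 = 3,357 s.
3,357 s = 55:57.

55:57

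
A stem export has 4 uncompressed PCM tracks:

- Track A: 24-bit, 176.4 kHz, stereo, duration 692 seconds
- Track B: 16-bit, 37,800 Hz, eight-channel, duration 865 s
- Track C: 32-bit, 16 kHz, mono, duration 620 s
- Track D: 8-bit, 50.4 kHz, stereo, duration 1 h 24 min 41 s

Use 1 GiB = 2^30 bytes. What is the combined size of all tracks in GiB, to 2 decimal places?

1.68 GiB

Track A: 176,400 × 692 × 3 × 2 = 732,412,800 bytes.
Track B: 37,800 × 865 × 2 × 8 = 523,152,000 bytes.
Track C: 16,000 × 620 × 4 × 1 = 39,680,000 bytes.
Track D: 1 h 24 min 41 s = 5,081 s; 50,400 × 5,081 × 1 × 2 = 512,164,800 bytes.
Total = 1,807,409,600 bytes = 1.68 GiB.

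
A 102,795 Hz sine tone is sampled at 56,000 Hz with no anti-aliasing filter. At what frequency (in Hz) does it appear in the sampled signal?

Nyquist = 56,000/2 = 28,000 Hz; 102,795 Hz exceeds it.
Alias = |102,795 − 2×56,000| = |102,795 − 112,000| = 9,205 Hz.

9,205 Hz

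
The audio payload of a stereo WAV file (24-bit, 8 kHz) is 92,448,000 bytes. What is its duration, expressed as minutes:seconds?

Byte rate = 8,000 × 3 × 2 = 48,000 bytes/s.
Duration = 92,448,000 / 48,000 = 1,926 s.
1,926 s = 32:06.

32:06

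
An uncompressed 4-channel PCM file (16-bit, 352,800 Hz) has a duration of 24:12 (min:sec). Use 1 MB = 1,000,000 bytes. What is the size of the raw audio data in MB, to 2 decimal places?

Duration = 24:12 (min:sec) = 1,452 s.
Bytes = 352,800 samples/s × 1,452 s × 2 bytes/sample × 4 ch = 4,098,124,800 bytes.
4,098,124,800 / 1,000,000 = 4098.12 MB.

4098.12 MB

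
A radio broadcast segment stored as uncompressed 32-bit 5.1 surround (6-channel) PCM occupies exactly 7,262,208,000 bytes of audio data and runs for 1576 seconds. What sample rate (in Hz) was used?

192,000 Hz

Bytes = sample_rate × seconds × bytes_per_sample × channels.
sample_rate = 7,262,208,000 / (1,576 × 4 × 6) = 7,262,208,000 / 37,824 = 192,000 Hz.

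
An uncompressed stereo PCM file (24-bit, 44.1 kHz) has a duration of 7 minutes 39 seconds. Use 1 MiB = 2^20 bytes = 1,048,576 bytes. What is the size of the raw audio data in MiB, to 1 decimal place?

115.8 MiB

Duration = 7 minutes 39 seconds = 459 s.
Bytes = 44,100 samples/s × 459 s × 3 bytes/sample × 2 ch = 121,451,400 bytes.
121,451,400 / 1,048,576 = 115.8 MiB.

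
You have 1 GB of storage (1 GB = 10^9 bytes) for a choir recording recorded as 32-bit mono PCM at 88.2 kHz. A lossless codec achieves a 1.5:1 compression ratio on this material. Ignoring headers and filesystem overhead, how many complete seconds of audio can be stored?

4,251 seconds

Uncompressed byte rate = 88,200 × 4 × 1 = 352,800 bytes/s.
After 1.5:1 compression, effective rate ≈ 235200 bytes/s.
Capacity = 1 × 1,000,000,000 = 1,000,000,000 bytes.
1,000,000,000 / effective rate ≈ 4251.7 s → 4,251 seconds.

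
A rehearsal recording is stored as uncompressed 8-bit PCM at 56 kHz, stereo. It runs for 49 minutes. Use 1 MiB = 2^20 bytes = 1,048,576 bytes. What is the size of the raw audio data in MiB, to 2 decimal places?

314.03 MiB

Duration = 49 minutes = 2,940 s.
Bytes = 56,000 samples/s × 2,940 s × 1 bytes/sample × 2 ch = 329,280,000 bytes.
329,280,000 / 1,048,576 = 314.03 MiB.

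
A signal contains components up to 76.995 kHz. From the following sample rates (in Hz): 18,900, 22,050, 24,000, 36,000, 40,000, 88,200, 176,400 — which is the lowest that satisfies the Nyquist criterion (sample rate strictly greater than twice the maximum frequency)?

Need sample rate > 2 × 76,995 = 153,990 Hz.
Lowest listed rate above 153,990 Hz is 176,400 Hz.

176,400 Hz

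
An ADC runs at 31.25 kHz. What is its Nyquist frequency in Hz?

Nyquist frequency = sample rate / 2 = 31,250 / 2 = 15,625 Hz.

15,625 Hz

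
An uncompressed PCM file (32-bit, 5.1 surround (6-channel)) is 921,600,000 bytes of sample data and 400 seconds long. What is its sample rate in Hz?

96,000 Hz

Bytes = sample_rate × seconds × bytes_per_sample × channels.
sample_rate = 921,600,000 / (400 × 4 × 6) = 921,600,000 / 9,600 = 96,000 Hz.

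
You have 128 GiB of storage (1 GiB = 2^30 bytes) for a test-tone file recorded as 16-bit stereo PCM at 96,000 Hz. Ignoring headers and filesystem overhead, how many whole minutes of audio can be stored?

5,965 minutes

Uncompressed byte rate = 96,000 × 2 × 2 = 384,000 bytes/s.
Capacity = 128 × 1,073,741,824 = 137,438,953,472 bytes.
137,438,953,472 / 384,000 ≈ 357913.94 s → 5,965 minutes.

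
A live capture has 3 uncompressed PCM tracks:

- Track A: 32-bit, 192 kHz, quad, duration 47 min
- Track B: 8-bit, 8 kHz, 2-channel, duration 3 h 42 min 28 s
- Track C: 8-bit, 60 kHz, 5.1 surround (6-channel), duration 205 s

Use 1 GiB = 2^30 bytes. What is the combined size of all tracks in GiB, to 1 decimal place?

8.3 GiB

Track A: 47 min = 2,820 s; 192,000 × 2,820 × 4 × 4 = 8,663,040,000 bytes.
Track B: 3 h 42 min 28 s = 13,348 s; 8,000 × 13,348 × 1 × 2 = 213,568,000 bytes.
Track C: 60,000 × 205 × 1 × 6 = 73,800,000 bytes.
Total = 8,950,408,000 bytes = 8.3 GiB.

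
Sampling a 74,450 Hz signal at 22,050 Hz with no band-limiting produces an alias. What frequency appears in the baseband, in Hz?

Nyquist = 22,050/2 = 11,025 Hz; 74,450 Hz exceeds it.
Alias = |74,450 − 3×22,050| = |74,450 − 66,150| = 8,300 Hz.

8,300 Hz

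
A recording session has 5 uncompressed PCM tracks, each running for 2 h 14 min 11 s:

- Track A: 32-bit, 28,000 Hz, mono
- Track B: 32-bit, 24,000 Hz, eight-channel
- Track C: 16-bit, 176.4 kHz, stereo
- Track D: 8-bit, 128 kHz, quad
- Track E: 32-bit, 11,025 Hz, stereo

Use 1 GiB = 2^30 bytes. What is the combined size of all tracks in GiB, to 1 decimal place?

16.4 GiB

2 h 14 min 11 s = 8,051 s.
Track A: 28,000 × 8,051 × 4 × 1 = 901,712,000 bytes.
Track B: 24,000 × 8,051 × 4 × 8 = 6,183,168,000 bytes.
Track C: 176,400 × 8,051 × 2 × 2 = 5,680,785,600 bytes.
Track D: 128,000 × 8,051 × 1 × 4 = 4,122,112,000 bytes.
Track E: 11,025 × 8,051 × 4 × 2 = 710,098,200 bytes.
Total = 17,597,875,800 bytes = 16.4 GiB.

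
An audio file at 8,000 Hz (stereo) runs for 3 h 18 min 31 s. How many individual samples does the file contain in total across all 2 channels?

190,576,000 samples

3 h 18 min 31 s = 11,911 s.
8,000 × 11,911 s × 2 ch = 190,576,000 samples.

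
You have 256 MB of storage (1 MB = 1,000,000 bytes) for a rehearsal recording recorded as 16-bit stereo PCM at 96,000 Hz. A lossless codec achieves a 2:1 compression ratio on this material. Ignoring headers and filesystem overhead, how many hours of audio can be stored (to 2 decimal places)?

0.37 hours

Uncompressed byte rate = 96,000 × 2 × 2 = 384,000 bytes/s.
After 2:1 compression, effective rate ≈ 192000 bytes/s.
Capacity = 256 × 1,000,000 = 256,000,000 bytes.
256,000,000 / effective rate ≈ 1333.33 s → 0.37 hours.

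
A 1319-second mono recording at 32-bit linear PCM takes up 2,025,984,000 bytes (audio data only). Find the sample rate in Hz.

Bytes = sample_rate × seconds × bytes_per_sample × channels.
sample_rate = 2,025,984,000 / (1,319 × 4 × 1) = 2,025,984,000 / 5,276 = 384,000 Hz.

384,000 Hz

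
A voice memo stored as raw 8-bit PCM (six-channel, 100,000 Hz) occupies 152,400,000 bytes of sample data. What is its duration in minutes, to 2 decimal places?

Byte rate = 100,000 × 1 × 6 = 600,000 bytes/s.
Duration = 152,400,000 / 600,000 = 254 s.
254 s / 60 = 4.23 minutes.

4.23 minutes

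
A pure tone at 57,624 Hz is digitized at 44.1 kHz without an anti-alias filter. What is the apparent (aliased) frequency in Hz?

13,524 Hz

Nyquist = 44,100/2 = 22,050 Hz; 57,624 Hz exceeds it.
Alias = |57,624 − 1×44,100| = |57,624 − 44,100| = 13,524 Hz.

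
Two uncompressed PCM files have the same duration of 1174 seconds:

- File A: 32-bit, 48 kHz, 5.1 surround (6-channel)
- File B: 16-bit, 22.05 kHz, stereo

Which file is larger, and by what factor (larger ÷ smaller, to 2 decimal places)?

File A, by a factor of 13.06

File A: 48,000 × 4 × 6 = 1,152,000 bytes/s.
File B: 22,050 × 2 × 2 = 88,200 bytes/s.
File A is larger; ratio = 1,352,448,000 / 103,546,800 = 13.06.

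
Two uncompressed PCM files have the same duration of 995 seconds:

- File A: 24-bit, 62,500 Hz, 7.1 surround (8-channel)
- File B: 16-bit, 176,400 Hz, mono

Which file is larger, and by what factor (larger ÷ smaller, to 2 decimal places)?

File A: 62,500 × 3 × 8 = 1,500,000 bytes/s.
File B: 176,400 × 2 × 1 = 352,800 bytes/s.
File A is larger; ratio = 1,492,500,000 / 351,036,000 = 4.25.

File A, by a factor of 4.25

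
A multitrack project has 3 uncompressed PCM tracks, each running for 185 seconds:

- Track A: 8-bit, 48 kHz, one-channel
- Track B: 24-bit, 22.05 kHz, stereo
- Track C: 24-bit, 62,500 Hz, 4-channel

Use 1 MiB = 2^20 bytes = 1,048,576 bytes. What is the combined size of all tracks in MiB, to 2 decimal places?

Track A: 48,000 × 185 × 1 × 1 = 8,880,000 bytes.
Track B: 22,050 × 185 × 3 × 2 = 24,475,500 bytes.
Track C: 62,500 × 185 × 3 × 4 = 138,750,000 bytes.
Total = 172,105,500 bytes = 164.13 MiB.

164.13 MiB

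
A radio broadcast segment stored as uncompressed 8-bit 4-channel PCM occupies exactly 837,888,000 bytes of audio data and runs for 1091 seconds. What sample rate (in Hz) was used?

192,000 Hz

Bytes = sample_rate × seconds × bytes_per_sample × channels.
sample_rate = 837,888,000 / (1,091 × 1 × 4) = 837,888,000 / 4,364 = 192,000 Hz.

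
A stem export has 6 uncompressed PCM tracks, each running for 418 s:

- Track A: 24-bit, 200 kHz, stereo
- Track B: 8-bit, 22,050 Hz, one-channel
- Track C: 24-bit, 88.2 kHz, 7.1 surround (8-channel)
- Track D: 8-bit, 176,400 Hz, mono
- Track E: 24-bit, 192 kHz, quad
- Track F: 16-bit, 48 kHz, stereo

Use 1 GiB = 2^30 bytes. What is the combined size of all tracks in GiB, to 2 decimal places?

2.34 GiB

Track A: 200,000 × 418 × 3 × 2 = 501,600,000 bytes.
Track B: 22,050 × 418 × 1 × 1 = 9,216,900 bytes.
Track C: 88,200 × 418 × 3 × 8 = 884,822,400 bytes.
Track D: 176,400 × 418 × 1 × 1 = 73,735,200 bytes.
Track E: 192,000 × 418 × 3 × 4 = 963,072,000 bytes.
Track F: 48,000 × 418 × 2 × 2 = 80,256,000 bytes.
Total = 2,512,702,500 bytes = 2.34 GiB.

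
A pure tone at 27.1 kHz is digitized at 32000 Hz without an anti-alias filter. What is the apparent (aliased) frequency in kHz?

Nyquist = 32,000/2 = 16,000 Hz; 27,100 Hz exceeds it.
Alias = |27,100 − 1×32,000| = |27,100 − 32,000| = 4,900 Hz = 4.9 kHz.

4.9 kHz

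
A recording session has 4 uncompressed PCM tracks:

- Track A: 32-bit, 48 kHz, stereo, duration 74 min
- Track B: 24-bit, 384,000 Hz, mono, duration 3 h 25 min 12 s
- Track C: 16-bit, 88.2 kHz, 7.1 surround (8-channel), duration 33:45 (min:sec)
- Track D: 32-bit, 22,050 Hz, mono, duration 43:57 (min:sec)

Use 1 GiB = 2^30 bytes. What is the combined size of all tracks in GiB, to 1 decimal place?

17.7 GiB

Track A: 74 min = 4,440 s; 48,000 × 4,440 × 4 × 2 = 1,704,960,000 bytes.
Track B: 3 h 25 min 12 s = 12,312 s; 384,000 × 12,312 × 3 × 1 = 14,183,424,000 bytes.
Track C: 33:45 (min:sec) = 2,025 s; 88,200 × 2,025 × 2 × 8 = 2,857,680,000 bytes.
Track D: 43:57 (min:sec) = 2,637 s; 22,050 × 2,637 × 4 × 1 = 232,583,400 bytes.
Total = 18,978,647,400 bytes = 17.7 GiB.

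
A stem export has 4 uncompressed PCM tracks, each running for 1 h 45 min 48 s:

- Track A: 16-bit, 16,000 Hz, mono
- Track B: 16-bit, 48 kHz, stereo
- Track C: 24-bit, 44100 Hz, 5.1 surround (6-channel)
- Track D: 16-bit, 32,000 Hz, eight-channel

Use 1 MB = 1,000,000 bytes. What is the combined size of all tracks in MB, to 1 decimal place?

1 h 45 min 48 s = 6,348 s.
Track A: 16,000 × 6,348 × 2 × 1 = 203,136,000 bytes.
Track B: 48,000 × 6,348 × 2 × 2 = 1,218,816,000 bytes.
Track C: 44,100 × 6,348 × 3 × 6 = 5,039,042,400 bytes.
Track D: 32,000 × 6,348 × 2 × 8 = 3,250,176,000 bytes.
Total = 9,711,170,400 bytes = 9711.2 MB.

9711.2 MB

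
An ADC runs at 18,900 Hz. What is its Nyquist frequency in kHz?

Nyquist frequency = sample rate / 2 = 18,900 / 2 = 9.45 kHz.

9.45 kHz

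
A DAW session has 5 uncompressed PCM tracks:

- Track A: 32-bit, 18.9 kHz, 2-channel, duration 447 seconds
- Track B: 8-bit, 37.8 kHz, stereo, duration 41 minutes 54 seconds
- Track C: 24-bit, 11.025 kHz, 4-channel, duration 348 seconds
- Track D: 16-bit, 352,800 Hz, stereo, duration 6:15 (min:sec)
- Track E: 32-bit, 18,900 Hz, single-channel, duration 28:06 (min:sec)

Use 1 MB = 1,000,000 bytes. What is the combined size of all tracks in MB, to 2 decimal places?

Track A: 18,900 × 447 × 4 × 2 = 67,586,400 bytes.
Track B: 41 minutes 54 seconds = 2,514 s; 37,800 × 2,514 × 1 × 2 = 190,058,400 bytes.
Track C: 11,025 × 348 × 3 × 4 = 46,040,400 bytes.
Track D: 6:15 (min:sec) = 375 s; 352,800 × 375 × 2 × 2 = 529,200,000 bytes.
Track E: 28:06 (min:sec) = 1,686 s; 18,900 × 1,686 × 4 × 1 = 127,461,600 bytes.
Total = 960,346,800 bytes = 960.35 MB.

960.35 MB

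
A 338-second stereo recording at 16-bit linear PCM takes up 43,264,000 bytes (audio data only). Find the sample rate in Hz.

32,000 Hz

Bytes = sample_rate × seconds × bytes_per_sample × channels.
sample_rate = 43,264,000 / (338 × 2 × 2) = 43,264,000 / 1,352 = 32,000 Hz.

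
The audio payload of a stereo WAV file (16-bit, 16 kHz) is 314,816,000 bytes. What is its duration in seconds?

4,919 seconds

Byte rate = 16,000 × 2 × 2 = 64,000 bytes/s.
Duration = 314,816,000 / 64,000 = 4,919 s.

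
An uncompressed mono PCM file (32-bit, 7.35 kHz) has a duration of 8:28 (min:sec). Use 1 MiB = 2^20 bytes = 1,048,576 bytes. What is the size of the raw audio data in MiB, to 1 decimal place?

Duration = 8:28 (min:sec) = 508 s.
Bytes = 7,350 samples/s × 508 s × 4 bytes/sample × 1 ch = 14,935,200 bytes.
14,935,200 / 1,048,576 = 14.2 MiB.

14.2 MiB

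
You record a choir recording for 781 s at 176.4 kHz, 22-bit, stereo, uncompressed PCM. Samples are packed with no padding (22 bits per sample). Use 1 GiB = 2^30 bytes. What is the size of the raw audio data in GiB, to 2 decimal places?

Bits = 176,400 × 781 × 22 × 2 = 6,061,809,600 bits = 757,726,200 bytes.
757,726,200 / 1,073,741,824 = 0.71 GiB.

0.71 GiB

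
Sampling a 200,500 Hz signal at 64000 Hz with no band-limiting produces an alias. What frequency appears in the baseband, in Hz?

8,500 Hz

Nyquist = 64,000/2 = 32,000 Hz; 200,500 Hz exceeds it.
Alias = |200,500 − 3×64,000| = |200,500 − 192,000| = 8,500 Hz.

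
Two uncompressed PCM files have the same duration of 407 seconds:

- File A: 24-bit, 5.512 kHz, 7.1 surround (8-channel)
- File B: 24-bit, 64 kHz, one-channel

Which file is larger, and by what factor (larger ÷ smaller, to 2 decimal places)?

File B, by a factor of 1.45

File A: 5,512 × 3 × 8 = 132,288 bytes/s.
File B: 64,000 × 3 × 1 = 192,000 bytes/s.
File B is larger; ratio = 78,144,000 / 53,841,216 = 1.45.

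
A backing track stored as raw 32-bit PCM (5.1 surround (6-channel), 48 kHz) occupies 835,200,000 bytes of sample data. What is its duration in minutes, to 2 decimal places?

Byte rate = 48,000 × 4 × 6 = 1,152,000 bytes/s.
Duration = 835,200,000 / 1,152,000 = 725 s.
725 s / 60 = 12.08 minutes.

12.08 minutes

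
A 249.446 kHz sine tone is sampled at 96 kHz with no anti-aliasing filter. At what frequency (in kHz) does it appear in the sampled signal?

38.554 kHz

Nyquist = 96,000/2 = 48,000 Hz; 249,446 Hz exceeds it.
Alias = |249,446 − 3×96,000| = |249,446 − 288,000| = 38,554 Hz = 38.554 kHz.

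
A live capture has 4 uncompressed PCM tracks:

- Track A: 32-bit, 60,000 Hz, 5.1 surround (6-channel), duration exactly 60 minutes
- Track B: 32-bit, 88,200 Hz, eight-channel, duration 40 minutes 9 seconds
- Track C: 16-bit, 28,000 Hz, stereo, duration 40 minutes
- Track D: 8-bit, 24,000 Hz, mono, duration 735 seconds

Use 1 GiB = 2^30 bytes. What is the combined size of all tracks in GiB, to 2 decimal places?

11.43 GiB

Track A: exactly 60 minutes = 3,600 s; 60,000 × 3,600 × 4 × 6 = 5,184,000,000 bytes.
Track B: 40 minutes 9 seconds = 2,409 s; 88,200 × 2,409 × 4 × 8 = 6,799,161,600 bytes.
Track C: 40 minutes = 2,400 s; 28,000 × 2,400 × 2 × 2 = 268,800,000 bytes.
Track D: 24,000 × 735 × 1 × 1 = 17,640,000 bytes.
Total = 12,269,601,600 bytes = 11.43 GiB.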